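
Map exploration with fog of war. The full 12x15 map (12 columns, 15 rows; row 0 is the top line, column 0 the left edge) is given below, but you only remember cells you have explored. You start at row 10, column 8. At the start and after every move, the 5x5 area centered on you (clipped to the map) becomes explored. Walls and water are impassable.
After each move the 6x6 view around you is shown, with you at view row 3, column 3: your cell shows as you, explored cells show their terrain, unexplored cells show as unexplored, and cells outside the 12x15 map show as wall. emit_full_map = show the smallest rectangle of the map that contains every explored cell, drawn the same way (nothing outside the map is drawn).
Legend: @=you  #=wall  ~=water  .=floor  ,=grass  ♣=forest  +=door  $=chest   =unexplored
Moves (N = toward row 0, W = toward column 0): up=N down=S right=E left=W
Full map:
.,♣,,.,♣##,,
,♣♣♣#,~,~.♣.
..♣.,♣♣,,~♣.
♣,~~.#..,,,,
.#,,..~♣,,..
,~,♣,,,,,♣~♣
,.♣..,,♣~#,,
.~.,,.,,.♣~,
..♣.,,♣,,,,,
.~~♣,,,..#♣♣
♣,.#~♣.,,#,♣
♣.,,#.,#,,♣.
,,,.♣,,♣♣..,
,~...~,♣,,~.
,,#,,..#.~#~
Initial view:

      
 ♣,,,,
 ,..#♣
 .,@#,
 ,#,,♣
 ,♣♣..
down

 ♣,,,,
 ,..#♣
 .,,#,
 ,#@,♣
 ,♣♣..
 ,♣,,~

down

 ,..#♣
 .,,#,
 ,#,,♣
 ,♣@..
 ,♣,,~
 .#.~#

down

 .,,#,
 ,#,,♣
 ,♣♣..
 ,♣@,~
 .#.~#
######

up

 ,..#♣
 .,,#,
 ,#,,♣
 ,♣@..
 ,♣,,~
 .#.~#

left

  ,..#
 ♣.,,#
 .,#,,
 ,,@♣.
 ~,♣,,
 ..#.~

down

 ♣.,,#
 .,#,,
 ,,♣♣.
 ~,@,,
 ..#.~
######

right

♣.,,#,
.,#,,♣
,,♣♣..
~,♣@,~
..#.~#
######

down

.,#,,♣
,,♣♣..
~,♣,,~
..#@~#
######
######

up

♣.,,#,
.,#,,♣
,,♣♣..
~,♣@,~
..#.~#
######

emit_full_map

 ♣,,,,
 ,..#♣
♣.,,#,
.,#,,♣
,,♣♣..
~,♣@,~
..#.~#

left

 ♣.,,#
 .,#,,
 ,,♣♣.
 ~,@,,
 ..#.~
######


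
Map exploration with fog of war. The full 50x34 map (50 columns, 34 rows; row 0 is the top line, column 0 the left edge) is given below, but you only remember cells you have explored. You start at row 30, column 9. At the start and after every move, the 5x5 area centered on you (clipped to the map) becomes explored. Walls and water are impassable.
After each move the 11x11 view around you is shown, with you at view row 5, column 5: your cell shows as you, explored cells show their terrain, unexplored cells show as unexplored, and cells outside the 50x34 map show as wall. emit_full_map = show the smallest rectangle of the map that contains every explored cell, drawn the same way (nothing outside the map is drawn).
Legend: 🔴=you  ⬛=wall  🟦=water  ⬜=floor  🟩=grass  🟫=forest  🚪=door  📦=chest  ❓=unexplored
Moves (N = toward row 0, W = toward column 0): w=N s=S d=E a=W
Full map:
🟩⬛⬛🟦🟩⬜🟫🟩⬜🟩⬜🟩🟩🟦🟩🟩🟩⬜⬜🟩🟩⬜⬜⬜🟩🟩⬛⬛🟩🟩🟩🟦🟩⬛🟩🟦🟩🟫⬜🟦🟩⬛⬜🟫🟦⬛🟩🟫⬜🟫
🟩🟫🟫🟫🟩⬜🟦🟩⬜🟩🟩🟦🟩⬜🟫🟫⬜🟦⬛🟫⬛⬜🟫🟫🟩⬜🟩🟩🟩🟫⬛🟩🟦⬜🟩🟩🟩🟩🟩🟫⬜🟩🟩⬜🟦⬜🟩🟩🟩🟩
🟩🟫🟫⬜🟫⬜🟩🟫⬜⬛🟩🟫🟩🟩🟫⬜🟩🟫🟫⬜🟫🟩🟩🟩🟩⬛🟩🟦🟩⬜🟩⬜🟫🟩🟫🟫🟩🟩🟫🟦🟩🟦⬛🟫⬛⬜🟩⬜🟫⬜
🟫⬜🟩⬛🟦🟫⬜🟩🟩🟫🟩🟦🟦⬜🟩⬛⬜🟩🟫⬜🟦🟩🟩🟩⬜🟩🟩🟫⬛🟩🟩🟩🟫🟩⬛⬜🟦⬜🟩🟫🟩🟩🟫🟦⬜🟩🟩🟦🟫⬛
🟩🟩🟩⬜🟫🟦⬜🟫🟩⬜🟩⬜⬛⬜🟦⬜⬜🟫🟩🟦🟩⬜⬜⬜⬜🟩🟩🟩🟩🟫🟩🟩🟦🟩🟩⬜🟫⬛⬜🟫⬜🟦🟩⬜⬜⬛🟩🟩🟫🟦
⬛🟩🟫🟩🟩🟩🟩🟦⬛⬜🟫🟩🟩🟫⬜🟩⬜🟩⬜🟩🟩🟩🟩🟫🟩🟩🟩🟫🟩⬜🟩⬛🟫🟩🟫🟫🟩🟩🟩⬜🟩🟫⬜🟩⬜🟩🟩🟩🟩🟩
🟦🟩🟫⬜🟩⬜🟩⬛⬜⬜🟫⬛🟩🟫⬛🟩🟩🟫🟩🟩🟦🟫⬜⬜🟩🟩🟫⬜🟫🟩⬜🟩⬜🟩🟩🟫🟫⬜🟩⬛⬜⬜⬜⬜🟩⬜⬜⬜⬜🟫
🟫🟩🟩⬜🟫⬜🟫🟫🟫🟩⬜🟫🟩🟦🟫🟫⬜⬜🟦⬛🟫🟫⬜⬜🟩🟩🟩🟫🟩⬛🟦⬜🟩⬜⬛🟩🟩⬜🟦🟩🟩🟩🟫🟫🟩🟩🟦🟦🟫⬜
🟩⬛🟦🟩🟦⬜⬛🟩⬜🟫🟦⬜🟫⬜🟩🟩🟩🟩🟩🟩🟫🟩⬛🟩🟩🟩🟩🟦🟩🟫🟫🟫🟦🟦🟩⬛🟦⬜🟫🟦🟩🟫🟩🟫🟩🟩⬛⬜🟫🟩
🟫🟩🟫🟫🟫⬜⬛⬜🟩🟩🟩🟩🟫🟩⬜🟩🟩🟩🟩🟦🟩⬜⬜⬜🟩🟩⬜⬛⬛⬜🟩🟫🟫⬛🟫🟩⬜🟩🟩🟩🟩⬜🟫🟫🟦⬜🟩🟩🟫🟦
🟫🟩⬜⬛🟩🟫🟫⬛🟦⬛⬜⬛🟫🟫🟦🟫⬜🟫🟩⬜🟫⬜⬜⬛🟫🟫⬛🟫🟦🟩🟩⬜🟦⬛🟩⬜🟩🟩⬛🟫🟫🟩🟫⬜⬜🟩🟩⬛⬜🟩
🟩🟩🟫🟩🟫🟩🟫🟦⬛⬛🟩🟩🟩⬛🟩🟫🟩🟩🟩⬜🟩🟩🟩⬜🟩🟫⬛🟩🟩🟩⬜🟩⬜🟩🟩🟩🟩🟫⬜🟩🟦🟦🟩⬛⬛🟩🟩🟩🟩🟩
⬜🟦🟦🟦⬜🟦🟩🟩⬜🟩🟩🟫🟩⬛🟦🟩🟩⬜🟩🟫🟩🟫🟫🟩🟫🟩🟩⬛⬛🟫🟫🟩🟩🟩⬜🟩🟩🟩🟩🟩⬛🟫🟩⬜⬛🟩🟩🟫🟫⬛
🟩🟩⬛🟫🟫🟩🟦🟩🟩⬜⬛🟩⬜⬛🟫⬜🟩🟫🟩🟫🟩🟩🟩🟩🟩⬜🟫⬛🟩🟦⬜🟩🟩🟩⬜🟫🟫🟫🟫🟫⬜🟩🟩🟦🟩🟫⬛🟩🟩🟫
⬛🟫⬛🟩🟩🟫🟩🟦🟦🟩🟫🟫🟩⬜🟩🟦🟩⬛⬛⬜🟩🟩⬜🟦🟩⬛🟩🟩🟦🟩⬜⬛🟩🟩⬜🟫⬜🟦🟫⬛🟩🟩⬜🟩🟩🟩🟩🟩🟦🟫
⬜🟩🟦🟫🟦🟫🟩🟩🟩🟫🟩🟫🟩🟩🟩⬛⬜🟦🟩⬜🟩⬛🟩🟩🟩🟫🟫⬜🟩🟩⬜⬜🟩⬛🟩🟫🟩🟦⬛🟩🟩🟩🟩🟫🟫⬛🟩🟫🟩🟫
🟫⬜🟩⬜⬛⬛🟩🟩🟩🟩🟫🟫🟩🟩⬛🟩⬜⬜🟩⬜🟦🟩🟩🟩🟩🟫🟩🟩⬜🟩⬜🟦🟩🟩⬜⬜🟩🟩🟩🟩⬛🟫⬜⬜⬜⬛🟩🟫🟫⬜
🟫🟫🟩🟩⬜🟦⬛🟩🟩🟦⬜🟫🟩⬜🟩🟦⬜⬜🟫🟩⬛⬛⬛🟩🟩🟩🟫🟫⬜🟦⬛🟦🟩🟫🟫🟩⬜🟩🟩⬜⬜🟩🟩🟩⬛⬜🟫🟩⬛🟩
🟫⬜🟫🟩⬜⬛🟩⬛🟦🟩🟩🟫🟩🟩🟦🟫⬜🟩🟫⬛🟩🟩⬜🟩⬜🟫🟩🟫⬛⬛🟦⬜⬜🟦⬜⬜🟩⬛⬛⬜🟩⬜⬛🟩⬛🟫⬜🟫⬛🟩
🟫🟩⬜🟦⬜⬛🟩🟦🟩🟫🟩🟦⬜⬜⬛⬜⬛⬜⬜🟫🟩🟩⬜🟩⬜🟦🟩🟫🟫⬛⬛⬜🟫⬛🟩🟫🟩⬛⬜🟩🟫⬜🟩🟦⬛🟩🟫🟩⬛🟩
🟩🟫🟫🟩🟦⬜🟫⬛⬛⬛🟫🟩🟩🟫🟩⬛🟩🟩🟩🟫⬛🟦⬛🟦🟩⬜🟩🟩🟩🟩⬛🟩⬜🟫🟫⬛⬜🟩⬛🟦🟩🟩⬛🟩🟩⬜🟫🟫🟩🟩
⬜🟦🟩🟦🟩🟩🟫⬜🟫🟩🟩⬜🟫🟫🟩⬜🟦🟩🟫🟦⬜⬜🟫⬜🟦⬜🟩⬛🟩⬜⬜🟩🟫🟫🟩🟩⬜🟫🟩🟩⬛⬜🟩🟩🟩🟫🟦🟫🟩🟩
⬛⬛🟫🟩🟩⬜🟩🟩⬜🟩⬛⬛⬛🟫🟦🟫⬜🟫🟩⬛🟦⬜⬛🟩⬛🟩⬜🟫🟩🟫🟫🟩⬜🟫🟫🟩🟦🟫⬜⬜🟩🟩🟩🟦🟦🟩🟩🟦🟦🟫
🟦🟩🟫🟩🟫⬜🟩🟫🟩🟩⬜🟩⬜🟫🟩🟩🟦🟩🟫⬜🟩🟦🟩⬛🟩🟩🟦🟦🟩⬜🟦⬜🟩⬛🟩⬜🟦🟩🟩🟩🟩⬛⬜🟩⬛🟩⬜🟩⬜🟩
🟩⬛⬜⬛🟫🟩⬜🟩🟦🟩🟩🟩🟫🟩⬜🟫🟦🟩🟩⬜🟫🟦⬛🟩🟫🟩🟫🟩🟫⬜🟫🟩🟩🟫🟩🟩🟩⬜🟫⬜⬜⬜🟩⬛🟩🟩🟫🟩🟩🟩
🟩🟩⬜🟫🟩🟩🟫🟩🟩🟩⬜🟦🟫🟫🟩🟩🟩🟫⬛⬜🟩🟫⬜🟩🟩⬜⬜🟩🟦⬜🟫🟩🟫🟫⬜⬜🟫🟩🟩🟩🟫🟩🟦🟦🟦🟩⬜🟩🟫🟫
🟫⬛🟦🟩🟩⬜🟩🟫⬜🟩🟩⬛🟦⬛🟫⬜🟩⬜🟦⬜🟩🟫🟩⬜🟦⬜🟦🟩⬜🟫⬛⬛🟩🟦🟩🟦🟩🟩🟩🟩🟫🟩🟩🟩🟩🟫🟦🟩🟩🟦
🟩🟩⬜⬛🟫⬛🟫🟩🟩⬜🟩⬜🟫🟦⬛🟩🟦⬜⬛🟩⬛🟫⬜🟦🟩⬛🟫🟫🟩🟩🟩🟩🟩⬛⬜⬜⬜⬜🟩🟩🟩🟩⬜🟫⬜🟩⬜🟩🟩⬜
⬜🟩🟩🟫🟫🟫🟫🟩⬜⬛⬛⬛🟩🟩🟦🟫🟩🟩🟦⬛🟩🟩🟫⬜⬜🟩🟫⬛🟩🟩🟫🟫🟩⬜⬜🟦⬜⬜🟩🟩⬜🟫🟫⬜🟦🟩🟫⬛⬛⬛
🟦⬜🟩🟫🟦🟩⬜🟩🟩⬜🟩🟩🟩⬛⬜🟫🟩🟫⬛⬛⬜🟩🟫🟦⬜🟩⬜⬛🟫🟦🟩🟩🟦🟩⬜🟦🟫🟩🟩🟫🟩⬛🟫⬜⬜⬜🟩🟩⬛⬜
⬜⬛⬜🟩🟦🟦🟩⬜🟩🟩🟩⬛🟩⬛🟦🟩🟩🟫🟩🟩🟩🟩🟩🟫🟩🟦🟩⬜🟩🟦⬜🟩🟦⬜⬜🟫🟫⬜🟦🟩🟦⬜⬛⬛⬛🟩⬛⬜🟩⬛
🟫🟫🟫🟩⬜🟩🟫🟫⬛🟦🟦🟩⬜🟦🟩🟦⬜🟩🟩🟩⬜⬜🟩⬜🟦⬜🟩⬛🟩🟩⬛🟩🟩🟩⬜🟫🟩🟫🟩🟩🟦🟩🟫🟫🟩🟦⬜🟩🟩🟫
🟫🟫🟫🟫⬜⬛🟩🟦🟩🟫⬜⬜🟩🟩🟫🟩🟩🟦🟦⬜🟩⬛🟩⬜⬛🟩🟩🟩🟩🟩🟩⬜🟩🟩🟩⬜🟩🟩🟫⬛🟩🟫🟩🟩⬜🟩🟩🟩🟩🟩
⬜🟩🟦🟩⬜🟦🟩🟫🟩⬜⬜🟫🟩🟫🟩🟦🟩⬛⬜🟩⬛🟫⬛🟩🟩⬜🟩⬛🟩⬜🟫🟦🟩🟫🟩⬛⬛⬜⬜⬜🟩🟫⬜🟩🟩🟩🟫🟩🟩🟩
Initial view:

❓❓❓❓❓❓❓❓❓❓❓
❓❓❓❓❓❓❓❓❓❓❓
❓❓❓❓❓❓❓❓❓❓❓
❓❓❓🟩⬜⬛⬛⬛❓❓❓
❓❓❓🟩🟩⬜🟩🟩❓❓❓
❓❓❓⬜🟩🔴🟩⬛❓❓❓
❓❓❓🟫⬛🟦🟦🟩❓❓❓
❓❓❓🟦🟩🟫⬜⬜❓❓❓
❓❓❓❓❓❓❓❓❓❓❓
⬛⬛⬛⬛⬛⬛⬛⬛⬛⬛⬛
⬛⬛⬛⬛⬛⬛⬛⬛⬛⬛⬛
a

❓❓❓❓❓❓❓❓❓❓❓
❓❓❓❓❓❓❓❓❓❓❓
❓❓❓❓❓❓❓❓❓❓❓
❓❓❓🟫🟩⬜⬛⬛⬛❓❓
❓❓❓⬜🟩🟩⬜🟩🟩❓❓
❓❓❓🟩⬜🔴🟩🟩⬛❓❓
❓❓❓🟫🟫⬛🟦🟦🟩❓❓
❓❓❓🟩🟦🟩🟫⬜⬜❓❓
❓❓❓❓❓❓❓❓❓❓❓
⬛⬛⬛⬛⬛⬛⬛⬛⬛⬛⬛
⬛⬛⬛⬛⬛⬛⬛⬛⬛⬛⬛

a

❓❓❓❓❓❓❓❓❓❓❓
❓❓❓❓❓❓❓❓❓❓❓
❓❓❓❓❓❓❓❓❓❓❓
❓❓❓🟫🟫🟩⬜⬛⬛⬛❓
❓❓❓🟩⬜🟩🟩⬜🟩🟩❓
❓❓❓🟦🟩🔴🟩🟩🟩⬛❓
❓❓❓🟩🟫🟫⬛🟦🟦🟩❓
❓❓❓⬛🟩🟦🟩🟫⬜⬜❓
❓❓❓❓❓❓❓❓❓❓❓
⬛⬛⬛⬛⬛⬛⬛⬛⬛⬛⬛
⬛⬛⬛⬛⬛⬛⬛⬛⬛⬛⬛

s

❓❓❓❓❓❓❓❓❓❓❓
❓❓❓❓❓❓❓❓❓❓❓
❓❓❓🟫🟫🟩⬜⬛⬛⬛❓
❓❓❓🟩⬜🟩🟩⬜🟩🟩❓
❓❓❓🟦🟩⬜🟩🟩🟩⬛❓
❓❓❓🟩🟫🔴⬛🟦🟦🟩❓
❓❓❓⬛🟩🟦🟩🟫⬜⬜❓
❓❓❓🟦🟩🟫🟩⬜❓❓❓
⬛⬛⬛⬛⬛⬛⬛⬛⬛⬛⬛
⬛⬛⬛⬛⬛⬛⬛⬛⬛⬛⬛
⬛⬛⬛⬛⬛⬛⬛⬛⬛⬛⬛

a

❓❓❓❓❓❓❓❓❓❓❓
❓❓❓❓❓❓❓❓❓❓❓
❓❓❓❓🟫🟫🟩⬜⬛⬛⬛
❓❓❓🟦🟩⬜🟩🟩⬜🟩🟩
❓❓❓🟦🟦🟩⬜🟩🟩🟩⬛
❓❓❓⬜🟩🔴🟫⬛🟦🟦🟩
❓❓❓⬜⬛🟩🟦🟩🟫⬜⬜
❓❓❓⬜🟦🟩🟫🟩⬜❓❓
⬛⬛⬛⬛⬛⬛⬛⬛⬛⬛⬛
⬛⬛⬛⬛⬛⬛⬛⬛⬛⬛⬛
⬛⬛⬛⬛⬛⬛⬛⬛⬛⬛⬛

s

❓❓❓❓❓❓❓❓❓❓❓
❓❓❓❓🟫🟫🟩⬜⬛⬛⬛
❓❓❓🟦🟩⬜🟩🟩⬜🟩🟩
❓❓❓🟦🟦🟩⬜🟩🟩🟩⬛
❓❓❓⬜🟩🟫🟫⬛🟦🟦🟩
❓❓❓⬜⬛🔴🟦🟩🟫⬜⬜
❓❓❓⬜🟦🟩🟫🟩⬜❓❓
⬛⬛⬛⬛⬛⬛⬛⬛⬛⬛⬛
⬛⬛⬛⬛⬛⬛⬛⬛⬛⬛⬛
⬛⬛⬛⬛⬛⬛⬛⬛⬛⬛⬛
⬛⬛⬛⬛⬛⬛⬛⬛⬛⬛⬛

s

❓❓❓❓🟫🟫🟩⬜⬛⬛⬛
❓❓❓🟦🟩⬜🟩🟩⬜🟩🟩
❓❓❓🟦🟦🟩⬜🟩🟩🟩⬛
❓❓❓⬜🟩🟫🟫⬛🟦🟦🟩
❓❓❓⬜⬛🟩🟦🟩🟫⬜⬜
❓❓❓⬜🟦🔴🟫🟩⬜❓❓
⬛⬛⬛⬛⬛⬛⬛⬛⬛⬛⬛
⬛⬛⬛⬛⬛⬛⬛⬛⬛⬛⬛
⬛⬛⬛⬛⬛⬛⬛⬛⬛⬛⬛
⬛⬛⬛⬛⬛⬛⬛⬛⬛⬛⬛
⬛⬛⬛⬛⬛⬛⬛⬛⬛⬛⬛

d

❓❓❓🟫🟫🟩⬜⬛⬛⬛❓
❓❓🟦🟩⬜🟩🟩⬜🟩🟩❓
❓❓🟦🟦🟩⬜🟩🟩🟩⬛❓
❓❓⬜🟩🟫🟫⬛🟦🟦🟩❓
❓❓⬜⬛🟩🟦🟩🟫⬜⬜❓
❓❓⬜🟦🟩🔴🟩⬜❓❓❓
⬛⬛⬛⬛⬛⬛⬛⬛⬛⬛⬛
⬛⬛⬛⬛⬛⬛⬛⬛⬛⬛⬛
⬛⬛⬛⬛⬛⬛⬛⬛⬛⬛⬛
⬛⬛⬛⬛⬛⬛⬛⬛⬛⬛⬛
⬛⬛⬛⬛⬛⬛⬛⬛⬛⬛⬛

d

❓❓🟫🟫🟩⬜⬛⬛⬛❓❓
❓🟦🟩⬜🟩🟩⬜🟩🟩❓❓
❓🟦🟦🟩⬜🟩🟩🟩⬛❓❓
❓⬜🟩🟫🟫⬛🟦🟦🟩❓❓
❓⬜⬛🟩🟦🟩🟫⬜⬜❓❓
❓⬜🟦🟩🟫🔴⬜⬜❓❓❓
⬛⬛⬛⬛⬛⬛⬛⬛⬛⬛⬛
⬛⬛⬛⬛⬛⬛⬛⬛⬛⬛⬛
⬛⬛⬛⬛⬛⬛⬛⬛⬛⬛⬛
⬛⬛⬛⬛⬛⬛⬛⬛⬛⬛⬛
⬛⬛⬛⬛⬛⬛⬛⬛⬛⬛⬛

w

❓❓❓❓❓❓❓❓❓❓❓
❓❓🟫🟫🟩⬜⬛⬛⬛❓❓
❓🟦🟩⬜🟩🟩⬜🟩🟩❓❓
❓🟦🟦🟩⬜🟩🟩🟩⬛❓❓
❓⬜🟩🟫🟫⬛🟦🟦🟩❓❓
❓⬜⬛🟩🟦🔴🟫⬜⬜❓❓
❓⬜🟦🟩🟫🟩⬜⬜❓❓❓
⬛⬛⬛⬛⬛⬛⬛⬛⬛⬛⬛
⬛⬛⬛⬛⬛⬛⬛⬛⬛⬛⬛
⬛⬛⬛⬛⬛⬛⬛⬛⬛⬛⬛
⬛⬛⬛⬛⬛⬛⬛⬛⬛⬛⬛

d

❓❓❓❓❓❓❓❓❓❓❓
❓🟫🟫🟩⬜⬛⬛⬛❓❓❓
🟦🟩⬜🟩🟩⬜🟩🟩❓❓❓
🟦🟦🟩⬜🟩🟩🟩⬛❓❓❓
⬜🟩🟫🟫⬛🟦🟦🟩❓❓❓
⬜⬛🟩🟦🟩🔴⬜⬜❓❓❓
⬜🟦🟩🟫🟩⬜⬜🟫❓❓❓
⬛⬛⬛⬛⬛⬛⬛⬛⬛⬛⬛
⬛⬛⬛⬛⬛⬛⬛⬛⬛⬛⬛
⬛⬛⬛⬛⬛⬛⬛⬛⬛⬛⬛
⬛⬛⬛⬛⬛⬛⬛⬛⬛⬛⬛

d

❓❓❓❓❓❓❓❓❓❓❓
🟫🟫🟩⬜⬛⬛⬛❓❓❓❓
🟩⬜🟩🟩⬜🟩🟩❓❓❓❓
🟦🟩⬜🟩🟩🟩⬛🟩❓❓❓
🟩🟫🟫⬛🟦🟦🟩⬜❓❓❓
⬛🟩🟦🟩🟫🔴⬜🟩❓❓❓
🟦🟩🟫🟩⬜⬜🟫🟩❓❓❓
⬛⬛⬛⬛⬛⬛⬛⬛⬛⬛⬛
⬛⬛⬛⬛⬛⬛⬛⬛⬛⬛⬛
⬛⬛⬛⬛⬛⬛⬛⬛⬛⬛⬛
⬛⬛⬛⬛⬛⬛⬛⬛⬛⬛⬛

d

❓❓❓❓❓❓❓❓❓❓❓
🟫🟩⬜⬛⬛⬛❓❓❓❓❓
⬜🟩🟩⬜🟩🟩❓❓❓❓❓
🟩⬜🟩🟩🟩⬛🟩⬛❓❓❓
🟫🟫⬛🟦🟦🟩⬜🟦❓❓❓
🟩🟦🟩🟫⬜🔴🟩🟩❓❓❓
🟩🟫🟩⬜⬜🟫🟩🟫❓❓❓
⬛⬛⬛⬛⬛⬛⬛⬛⬛⬛⬛
⬛⬛⬛⬛⬛⬛⬛⬛⬛⬛⬛
⬛⬛⬛⬛⬛⬛⬛⬛⬛⬛⬛
⬛⬛⬛⬛⬛⬛⬛⬛⬛⬛⬛

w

❓❓❓❓❓❓❓❓❓❓❓
❓❓❓❓❓❓❓❓❓❓❓
🟫🟩⬜⬛⬛⬛❓❓❓❓❓
⬜🟩🟩⬜🟩🟩🟩⬛❓❓❓
🟩⬜🟩🟩🟩⬛🟩⬛❓❓❓
🟫🟫⬛🟦🟦🔴⬜🟦❓❓❓
🟩🟦🟩🟫⬜⬜🟩🟩❓❓❓
🟩🟫🟩⬜⬜🟫🟩🟫❓❓❓
⬛⬛⬛⬛⬛⬛⬛⬛⬛⬛⬛
⬛⬛⬛⬛⬛⬛⬛⬛⬛⬛⬛
⬛⬛⬛⬛⬛⬛⬛⬛⬛⬛⬛

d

❓❓❓❓❓❓❓❓❓❓❓
❓❓❓❓❓❓❓❓❓❓❓
🟩⬜⬛⬛⬛❓❓❓❓❓❓
🟩🟩⬜🟩🟩🟩⬛⬜❓❓❓
⬜🟩🟩🟩⬛🟩⬛🟦❓❓❓
🟫⬛🟦🟦🟩🔴🟦🟩❓❓❓
🟦🟩🟫⬜⬜🟩🟩🟫❓❓❓
🟫🟩⬜⬜🟫🟩🟫🟩❓❓❓
⬛⬛⬛⬛⬛⬛⬛⬛⬛⬛⬛
⬛⬛⬛⬛⬛⬛⬛⬛⬛⬛⬛
⬛⬛⬛⬛⬛⬛⬛⬛⬛⬛⬛

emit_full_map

❓🟫🟫🟩⬜⬛⬛⬛❓❓❓
🟦🟩⬜🟩🟩⬜🟩🟩🟩⬛⬜
🟦🟦🟩⬜🟩🟩🟩⬛🟩⬛🟦
⬜🟩🟫🟫⬛🟦🟦🟩🔴🟦🟩
⬜⬛🟩🟦🟩🟫⬜⬜🟩🟩🟫
⬜🟦🟩🟫🟩⬜⬜🟫🟩🟫🟩

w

❓❓❓❓❓❓❓❓❓❓❓
❓❓❓❓❓❓❓❓❓❓❓
❓❓❓❓❓❓❓❓❓❓❓
🟩⬜⬛⬛⬛🟩🟩🟦❓❓❓
🟩🟩⬜🟩🟩🟩⬛⬜❓❓❓
⬜🟩🟩🟩⬛🔴⬛🟦❓❓❓
🟫⬛🟦🟦🟩⬜🟦🟩❓❓❓
🟦🟩🟫⬜⬜🟩🟩🟫❓❓❓
🟫🟩⬜⬜🟫🟩🟫🟩❓❓❓
⬛⬛⬛⬛⬛⬛⬛⬛⬛⬛⬛
⬛⬛⬛⬛⬛⬛⬛⬛⬛⬛⬛

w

❓❓❓❓❓❓❓❓❓❓❓
❓❓❓❓❓❓❓❓❓❓❓
❓❓❓❓❓❓❓❓❓❓❓
❓❓❓🟩⬜🟫🟦⬛❓❓❓
🟩⬜⬛⬛⬛🟩🟩🟦❓❓❓
🟩🟩⬜🟩🟩🔴⬛⬜❓❓❓
⬜🟩🟩🟩⬛🟩⬛🟦❓❓❓
🟫⬛🟦🟦🟩⬜🟦🟩❓❓❓
🟦🟩🟫⬜⬜🟩🟩🟫❓❓❓
🟫🟩⬜⬜🟫🟩🟫🟩❓❓❓
⬛⬛⬛⬛⬛⬛⬛⬛⬛⬛⬛

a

❓❓❓❓❓❓❓❓❓❓❓
❓❓❓❓❓❓❓❓❓❓❓
❓❓❓❓❓❓❓❓❓❓❓
❓❓❓⬜🟩⬜🟫🟦⬛❓❓
🟫🟩⬜⬛⬛⬛🟩🟩🟦❓❓
⬜🟩🟩⬜🟩🔴🟩⬛⬜❓❓
🟩⬜🟩🟩🟩⬛🟩⬛🟦❓❓
🟫🟫⬛🟦🟦🟩⬜🟦🟩❓❓
🟩🟦🟩🟫⬜⬜🟩🟩🟫❓❓
🟩🟫🟩⬜⬜🟫🟩🟫🟩❓❓
⬛⬛⬛⬛⬛⬛⬛⬛⬛⬛⬛

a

❓❓❓❓❓❓❓❓❓❓❓
❓❓❓❓❓❓❓❓❓❓❓
❓❓❓❓❓❓❓❓❓❓❓
❓❓❓🟩⬜🟩⬜🟫🟦⬛❓
🟫🟫🟩⬜⬛⬛⬛🟩🟩🟦❓
🟩⬜🟩🟩⬜🔴🟩🟩⬛⬜❓
🟦🟩⬜🟩🟩🟩⬛🟩⬛🟦❓
🟩🟫🟫⬛🟦🟦🟩⬜🟦🟩❓
⬛🟩🟦🟩🟫⬜⬜🟩🟩🟫❓
🟦🟩🟫🟩⬜⬜🟫🟩🟫🟩❓
⬛⬛⬛⬛⬛⬛⬛⬛⬛⬛⬛

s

❓❓❓❓❓❓❓❓❓❓❓
❓❓❓❓❓❓❓❓❓❓❓
❓❓❓🟩⬜🟩⬜🟫🟦⬛❓
🟫🟫🟩⬜⬛⬛⬛🟩🟩🟦❓
🟩⬜🟩🟩⬜🟩🟩🟩⬛⬜❓
🟦🟩⬜🟩🟩🔴⬛🟩⬛🟦❓
🟩🟫🟫⬛🟦🟦🟩⬜🟦🟩❓
⬛🟩🟦🟩🟫⬜⬜🟩🟩🟫❓
🟦🟩🟫🟩⬜⬜🟫🟩🟫🟩❓
⬛⬛⬛⬛⬛⬛⬛⬛⬛⬛⬛
⬛⬛⬛⬛⬛⬛⬛⬛⬛⬛⬛

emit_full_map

❓❓❓❓🟩⬜🟩⬜🟫🟦⬛
❓🟫🟫🟩⬜⬛⬛⬛🟩🟩🟦
🟦🟩⬜🟩🟩⬜🟩🟩🟩⬛⬜
🟦🟦🟩⬜🟩🟩🔴⬛🟩⬛🟦
⬜🟩🟫🟫⬛🟦🟦🟩⬜🟦🟩
⬜⬛🟩🟦🟩🟫⬜⬜🟩🟩🟫
⬜🟦🟩🟫🟩⬜⬜🟫🟩🟫🟩

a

❓❓❓❓❓❓❓❓❓❓❓
❓❓❓❓❓❓❓❓❓❓❓
❓❓❓❓🟩⬜🟩⬜🟫🟦⬛
❓🟫🟫🟩⬜⬛⬛⬛🟩🟩🟦
🟦🟩⬜🟩🟩⬜🟩🟩🟩⬛⬜
🟦🟦🟩⬜🟩🔴🟩⬛🟩⬛🟦
⬜🟩🟫🟫⬛🟦🟦🟩⬜🟦🟩
⬜⬛🟩🟦🟩🟫⬜⬜🟩🟩🟫
⬜🟦🟩🟫🟩⬜⬜🟫🟩🟫🟩
⬛⬛⬛⬛⬛⬛⬛⬛⬛⬛⬛
⬛⬛⬛⬛⬛⬛⬛⬛⬛⬛⬛

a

❓❓❓❓❓❓❓❓❓❓❓
❓❓❓❓❓❓❓❓❓❓❓
❓❓❓❓❓🟩⬜🟩⬜🟫🟦
❓❓🟫🟫🟩⬜⬛⬛⬛🟩🟩
❓🟦🟩⬜🟩🟩⬜🟩🟩🟩⬛
❓🟦🟦🟩⬜🔴🟩🟩⬛🟩⬛
❓⬜🟩🟫🟫⬛🟦🟦🟩⬜🟦
❓⬜⬛🟩🟦🟩🟫⬜⬜🟩🟩
❓⬜🟦🟩🟫🟩⬜⬜🟫🟩🟫
⬛⬛⬛⬛⬛⬛⬛⬛⬛⬛⬛
⬛⬛⬛⬛⬛⬛⬛⬛⬛⬛⬛

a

❓❓❓❓❓❓❓❓❓❓❓
❓❓❓❓❓❓❓❓❓❓❓
❓❓❓❓❓❓🟩⬜🟩⬜🟫
❓❓❓🟫🟫🟩⬜⬛⬛⬛🟩
❓❓🟦🟩⬜🟩🟩⬜🟩🟩🟩
❓❓🟦🟦🟩🔴🟩🟩🟩⬛🟩
❓❓⬜🟩🟫🟫⬛🟦🟦🟩⬜
❓❓⬜⬛🟩🟦🟩🟫⬜⬜🟩
❓❓⬜🟦🟩🟫🟩⬜⬜🟫🟩
⬛⬛⬛⬛⬛⬛⬛⬛⬛⬛⬛
⬛⬛⬛⬛⬛⬛⬛⬛⬛⬛⬛

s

❓❓❓❓❓❓❓❓❓❓❓
❓❓❓❓❓❓🟩⬜🟩⬜🟫
❓❓❓🟫🟫🟩⬜⬛⬛⬛🟩
❓❓🟦🟩⬜🟩🟩⬜🟩🟩🟩
❓❓🟦🟦🟩⬜🟩🟩🟩⬛🟩
❓❓⬜🟩🟫🔴⬛🟦🟦🟩⬜
❓❓⬜⬛🟩🟦🟩🟫⬜⬜🟩
❓❓⬜🟦🟩🟫🟩⬜⬜🟫🟩
⬛⬛⬛⬛⬛⬛⬛⬛⬛⬛⬛
⬛⬛⬛⬛⬛⬛⬛⬛⬛⬛⬛
⬛⬛⬛⬛⬛⬛⬛⬛⬛⬛⬛

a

❓❓❓❓❓❓❓❓❓❓❓
❓❓❓❓❓❓❓🟩⬜🟩⬜
❓❓❓❓🟫🟫🟩⬜⬛⬛⬛
❓❓❓🟦🟩⬜🟩🟩⬜🟩🟩
❓❓❓🟦🟦🟩⬜🟩🟩🟩⬛
❓❓❓⬜🟩🔴🟫⬛🟦🟦🟩
❓❓❓⬜⬛🟩🟦🟩🟫⬜⬜
❓❓❓⬜🟦🟩🟫🟩⬜⬜🟫
⬛⬛⬛⬛⬛⬛⬛⬛⬛⬛⬛
⬛⬛⬛⬛⬛⬛⬛⬛⬛⬛⬛
⬛⬛⬛⬛⬛⬛⬛⬛⬛⬛⬛

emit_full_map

❓❓❓❓🟩⬜🟩⬜🟫🟦⬛
❓🟫🟫🟩⬜⬛⬛⬛🟩🟩🟦
🟦🟩⬜🟩🟩⬜🟩🟩🟩⬛⬜
🟦🟦🟩⬜🟩🟩🟩⬛🟩⬛🟦
⬜🟩🔴🟫⬛🟦🟦🟩⬜🟦🟩
⬜⬛🟩🟦🟩🟫⬜⬜🟩🟩🟫
⬜🟦🟩🟫🟩⬜⬜🟫🟩🟫🟩


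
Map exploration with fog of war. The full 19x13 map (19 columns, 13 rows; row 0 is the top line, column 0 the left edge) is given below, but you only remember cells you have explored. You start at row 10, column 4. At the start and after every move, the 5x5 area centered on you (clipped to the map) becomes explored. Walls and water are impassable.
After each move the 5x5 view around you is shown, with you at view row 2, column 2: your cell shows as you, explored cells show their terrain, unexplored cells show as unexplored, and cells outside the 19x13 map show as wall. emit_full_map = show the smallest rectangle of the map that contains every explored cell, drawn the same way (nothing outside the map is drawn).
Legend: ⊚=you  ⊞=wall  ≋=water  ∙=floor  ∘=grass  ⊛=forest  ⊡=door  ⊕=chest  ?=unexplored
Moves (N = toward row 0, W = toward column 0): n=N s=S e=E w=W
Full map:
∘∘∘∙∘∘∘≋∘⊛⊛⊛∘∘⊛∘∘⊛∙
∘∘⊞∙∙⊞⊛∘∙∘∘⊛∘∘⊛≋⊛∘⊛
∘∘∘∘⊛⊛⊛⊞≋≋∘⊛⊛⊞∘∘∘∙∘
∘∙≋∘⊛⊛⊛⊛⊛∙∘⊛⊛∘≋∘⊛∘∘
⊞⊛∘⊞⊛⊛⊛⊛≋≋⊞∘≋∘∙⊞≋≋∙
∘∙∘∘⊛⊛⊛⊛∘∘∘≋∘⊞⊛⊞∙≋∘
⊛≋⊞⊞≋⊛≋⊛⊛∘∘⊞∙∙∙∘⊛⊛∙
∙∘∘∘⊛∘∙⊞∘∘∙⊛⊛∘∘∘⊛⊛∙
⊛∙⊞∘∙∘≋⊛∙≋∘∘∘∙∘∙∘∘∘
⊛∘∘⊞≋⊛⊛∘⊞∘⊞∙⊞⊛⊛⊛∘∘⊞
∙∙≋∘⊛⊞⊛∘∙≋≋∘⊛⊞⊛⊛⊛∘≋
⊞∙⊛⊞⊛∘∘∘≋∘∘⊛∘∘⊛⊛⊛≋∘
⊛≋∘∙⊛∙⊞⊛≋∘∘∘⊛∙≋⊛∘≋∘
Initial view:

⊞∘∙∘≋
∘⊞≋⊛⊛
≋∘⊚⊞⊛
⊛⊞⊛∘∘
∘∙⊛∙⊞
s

∘⊞≋⊛⊛
≋∘⊛⊞⊛
⊛⊞⊚∘∘
∘∙⊛∙⊞
⊞⊞⊞⊞⊞

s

≋∘⊛⊞⊛
⊛⊞⊛∘∘
∘∙⊚∙⊞
⊞⊞⊞⊞⊞
⊞⊞⊞⊞⊞

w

∙≋∘⊛⊞
∙⊛⊞⊛∘
≋∘⊚⊛∙
⊞⊞⊞⊞⊞
⊞⊞⊞⊞⊞

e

≋∘⊛⊞⊛
⊛⊞⊛∘∘
∘∙⊚∙⊞
⊞⊞⊞⊞⊞
⊞⊞⊞⊞⊞

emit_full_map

?⊞∘∙∘≋
?∘⊞≋⊛⊛
∙≋∘⊛⊞⊛
∙⊛⊞⊛∘∘
≋∘∙⊚∙⊞

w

∙≋∘⊛⊞
∙⊛⊞⊛∘
≋∘⊚⊛∙
⊞⊞⊞⊞⊞
⊞⊞⊞⊞⊞

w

∙∙≋∘⊛
⊞∙⊛⊞⊛
⊛≋⊚∙⊛
⊞⊞⊞⊞⊞
⊞⊞⊞⊞⊞


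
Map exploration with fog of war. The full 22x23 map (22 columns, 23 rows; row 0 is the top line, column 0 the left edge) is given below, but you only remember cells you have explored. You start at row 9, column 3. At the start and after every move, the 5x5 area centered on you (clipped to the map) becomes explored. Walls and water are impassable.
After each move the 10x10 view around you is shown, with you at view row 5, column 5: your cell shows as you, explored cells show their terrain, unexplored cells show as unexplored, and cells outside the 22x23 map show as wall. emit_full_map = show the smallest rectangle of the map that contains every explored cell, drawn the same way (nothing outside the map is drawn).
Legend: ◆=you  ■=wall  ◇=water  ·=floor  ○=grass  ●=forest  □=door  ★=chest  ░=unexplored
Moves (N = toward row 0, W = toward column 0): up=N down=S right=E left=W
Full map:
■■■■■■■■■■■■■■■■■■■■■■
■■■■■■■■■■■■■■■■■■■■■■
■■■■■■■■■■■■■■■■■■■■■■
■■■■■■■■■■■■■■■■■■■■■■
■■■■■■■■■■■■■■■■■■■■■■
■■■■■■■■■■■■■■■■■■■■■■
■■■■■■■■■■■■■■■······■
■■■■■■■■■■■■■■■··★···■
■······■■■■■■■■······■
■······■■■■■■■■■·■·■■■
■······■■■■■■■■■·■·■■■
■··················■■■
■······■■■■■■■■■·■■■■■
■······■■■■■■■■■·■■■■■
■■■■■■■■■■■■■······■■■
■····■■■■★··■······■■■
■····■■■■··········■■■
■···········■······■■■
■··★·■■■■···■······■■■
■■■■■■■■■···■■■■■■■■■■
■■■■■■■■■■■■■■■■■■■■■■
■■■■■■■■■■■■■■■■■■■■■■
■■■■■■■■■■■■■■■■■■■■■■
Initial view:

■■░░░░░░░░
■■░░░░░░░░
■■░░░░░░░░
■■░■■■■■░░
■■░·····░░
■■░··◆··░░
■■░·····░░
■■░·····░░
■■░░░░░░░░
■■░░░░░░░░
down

■■░░░░░░░░
■■░░░░░░░░
■■░■■■■■░░
■■░·····░░
■■░·····░░
■■░··◆··░░
■■░·····░░
■■░·····░░
■■░░░░░░░░
■■░░░░░░░░

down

■■░░░░░░░░
■■░■■■■■░░
■■░·····░░
■■░·····░░
■■░·····░░
■■░··◆··░░
■■░·····░░
■■░·····░░
■■░░░░░░░░
■■░░░░░░░░

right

■░░░░░░░░░
■░■■■■■░░░
■░·····░░░
■░······░░
■░······░░
■░···◆··░░
■░······░░
■░······░░
■░░░░░░░░░
■░░░░░░░░░

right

░░░░░░░░░░
░■■■■■░░░░
░·····░░░░
░······■░░
░······■░░
░····◆··░░
░······■░░
░······■░░
░░░░░░░░░░
░░░░░░░░░░

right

░░░░░░░░░░
■■■■■░░░░░
·····░░░░░
······■■░░
······■■░░
·····◆··░░
······■■░░
······■■░░
░░░░░░░░░░
░░░░░░░░░░

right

░░░░░░░░░░
■■■■░░░░░░
····░░░░░░
·····■■■░░
·····■■■░░
·····◆··░░
·····■■■░░
·····■■■░░
░░░░░░░░░░
░░░░░░░░░░

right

░░░░░░░░░░
■■■░░░░░░░
···░░░░░░░
····■■■■░░
····■■■■░░
·····◆··░░
····■■■■░░
····■■■■░░
░░░░░░░░░░
░░░░░░░░░░

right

░░░░░░░░░░
■■░░░░░░░░
··░░░░░░░░
···■■■■■░░
···■■■■■░░
·····◆··░░
···■■■■■░░
···■■■■■░░
░░░░░░░░░░
░░░░░░░░░░

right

░░░░░░░░░░
■░░░░░░░░░
·░░░░░░░░░
··■■■■■■░░
··■■■■■■░░
·····◆··░░
··■■■■■■░░
··■■■■■■░░
░░░░░░░░░░
░░░░░░░░░░

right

░░░░░░░░░░
░░░░░░░░░░
░░░░░░░░░░
·■■■■■■■░░
·■■■■■■■░░
·····◆··░░
·■■■■■■■░░
·■■■■■■■░░
░░░░░░░░░░
░░░░░░░░░░

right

░░░░░░░░░░
░░░░░░░░░░
░░░░░░░░░░
■■■■■■■■░░
■■■■■■■■░░
·····◆··░░
■■■■■■■■░░
■■■■■■■■░░
░░░░░░░░░░
░░░░░░░░░░

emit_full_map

■■■■■░░░░░░░░░
·····░░░░░░░░░
······■■■■■■■■
······■■■■■■■■
···········◆··
······■■■■■■■■
······■■■■■■■■

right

░░░░░░░░░░
░░░░░░░░░░
░░░░░░░░░░
■■■■■■■■░░
■■■■■■■■░░
·····◆··░░
■■■■■■■■░░
■■■■■■■■░░
░░░░░░░░░░
░░░░░░░░░░

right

░░░░░░░░░░
░░░░░░░░░░
░░░░░░░░░░
■■■■■■■·░░
■■■■■■■·░░
·····◆··░░
■■■■■■■·░░
■■■■■■■·░░
░░░░░░░░░░
░░░░░░░░░░

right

░░░░░░░░░░
░░░░░░░░░░
░░░░░░░░░░
■■■■■■·■░░
■■■■■■·■░░
·····◆··░░
■■■■■■·■░░
■■■■■■·■░░
░░░░░░░░░░
░░░░░░░░░░

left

░░░░░░░░░░
░░░░░░░░░░
░░░░░░░░░░
■■■■■■■·■░
■■■■■■■·■░
·····◆···░
■■■■■■■·■░
■■■■■■■·■░
░░░░░░░░░░
░░░░░░░░░░

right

░░░░░░░░░░
░░░░░░░░░░
░░░░░░░░░░
■■■■■■·■░░
■■■■■■·■░░
·····◆··░░
■■■■■■·■░░
■■■■■■·■░░
░░░░░░░░░░
░░░░░░░░░░

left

░░░░░░░░░░
░░░░░░░░░░
░░░░░░░░░░
■■■■■■■·■░
■■■■■■■·■░
·····◆···░
■■■■■■■·■░
■■■■■■■·■░
░░░░░░░░░░
░░░░░░░░░░


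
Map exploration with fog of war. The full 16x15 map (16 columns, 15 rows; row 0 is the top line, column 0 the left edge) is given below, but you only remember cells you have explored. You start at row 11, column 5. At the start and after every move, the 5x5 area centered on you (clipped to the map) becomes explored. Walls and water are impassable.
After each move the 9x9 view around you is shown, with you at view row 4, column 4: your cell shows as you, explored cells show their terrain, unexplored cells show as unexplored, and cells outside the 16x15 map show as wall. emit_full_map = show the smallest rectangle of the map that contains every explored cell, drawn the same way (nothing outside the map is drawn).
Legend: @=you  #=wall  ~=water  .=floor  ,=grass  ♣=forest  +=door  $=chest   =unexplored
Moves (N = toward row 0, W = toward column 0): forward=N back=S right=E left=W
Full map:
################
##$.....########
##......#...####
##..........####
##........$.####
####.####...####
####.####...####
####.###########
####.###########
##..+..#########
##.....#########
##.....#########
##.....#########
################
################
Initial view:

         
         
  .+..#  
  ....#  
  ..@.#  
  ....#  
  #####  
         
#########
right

         
         
 .+..##  
 ....##  
 ...@##  
 ....##  
 ######  
         
#########

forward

         
         
  .####  
 .+..##  
 ...@##  
 ....##  
 ....##  
 ######  
         

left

         
         
  #.#### 
  .+..## 
  ..@.## 
  ....## 
  ....## 
  ###### 
         

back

         
  #.#### 
  .+..## 
  ....## 
  ..@.## 
  ....## 
  ###### 
         
#########

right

         
 #.####  
 .+..##  
 ....##  
 ...@##  
 ....##  
 ######  
         
#########

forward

         
         
 #.####  
 .+..##  
 ...@##  
 ....##  
 ....##  
 ######  
         

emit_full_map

#.####
.+..##
...@##
....##
....##
######

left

         
         
  #.#### 
  .+..## 
  ..@.## 
  ....## 
  ....## 
  ###### 
         

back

         
  #.#### 
  .+..## 
  ....## 
  ..@.## 
  ....## 
  ###### 
         
#########

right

         
 #.####  
 .+..##  
 ....##  
 ...@##  
 ....##  
 ######  
         
#########

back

 #.####  
 .+..##  
 ....##  
 ....##  
 ...@##  
 ######  
  #####  
#########
#########

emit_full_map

#.####
.+..##
....##
....##
...@##
######
 #####

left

  #.#### 
  .+..## 
  ....## 
  ....## 
  ..@.## 
  ###### 
  ###### 
#########
#########

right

 #.####  
 .+..##  
 ....##  
 ....##  
 ...@##  
 ######  
 ######  
#########
#########

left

  #.#### 
  .+..## 
  ....## 
  ....## 
  ..@.## 
  ###### 
  ###### 
#########
#########

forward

         
  #.#### 
  .+..## 
  ....## 
  ..@.## 
  ....## 
  ###### 
  ###### 
#########

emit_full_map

#.####
.+..##
....##
..@.##
....##
######
######


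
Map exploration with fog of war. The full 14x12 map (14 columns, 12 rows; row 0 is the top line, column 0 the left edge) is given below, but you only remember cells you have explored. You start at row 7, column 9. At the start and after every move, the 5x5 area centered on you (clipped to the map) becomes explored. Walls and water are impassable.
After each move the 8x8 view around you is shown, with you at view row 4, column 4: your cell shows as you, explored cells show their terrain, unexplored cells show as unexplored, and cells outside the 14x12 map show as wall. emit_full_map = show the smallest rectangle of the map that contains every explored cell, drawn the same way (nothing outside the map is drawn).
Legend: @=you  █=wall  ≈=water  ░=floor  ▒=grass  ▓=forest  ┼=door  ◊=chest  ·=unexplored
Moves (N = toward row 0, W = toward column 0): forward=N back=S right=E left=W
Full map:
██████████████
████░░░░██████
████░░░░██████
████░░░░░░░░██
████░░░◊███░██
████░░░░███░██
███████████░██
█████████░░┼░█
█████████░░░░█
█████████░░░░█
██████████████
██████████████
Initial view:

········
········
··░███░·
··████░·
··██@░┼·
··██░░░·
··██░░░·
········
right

········
········
·░███░█·
·████░█·
·██░@┼░·
·██░░░░·
·██░░░░·
········

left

········
········
··░███░█
··████░█
··██@░┼░
··██░░░░
··██░░░░
········

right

········
········
·░███░█·
·████░█·
·██░@┼░·
·██░░░░·
·██░░░░·
········

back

········
·░███░█·
·████░█·
·██░░┼░·
·██░@░░·
·██░░░░·
··█████·
········

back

·░███░█·
·████░█·
·██░░┼░·
·██░░░░·
·██░@░░·
··█████·
··█████·
████████

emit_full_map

░███░█
████░█
██░░┼░
██░░░░
██░@░░
·█████
·█████

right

░███░█·█
████░█·█
██░░┼░██
██░░░░██
██░░@░██
·███████
·███████
████████

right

███░█·██
███░█·██
█░░┼░███
█░░░░███
█░░░@███
████████
████████
████████

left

░███░█·█
████░█·█
██░░┼░██
██░░░░██
██░░@░██
·███████
·███████
████████

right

███░█·██
███░█·██
█░░┼░███
█░░░░███
█░░░@███
████████
████████
████████


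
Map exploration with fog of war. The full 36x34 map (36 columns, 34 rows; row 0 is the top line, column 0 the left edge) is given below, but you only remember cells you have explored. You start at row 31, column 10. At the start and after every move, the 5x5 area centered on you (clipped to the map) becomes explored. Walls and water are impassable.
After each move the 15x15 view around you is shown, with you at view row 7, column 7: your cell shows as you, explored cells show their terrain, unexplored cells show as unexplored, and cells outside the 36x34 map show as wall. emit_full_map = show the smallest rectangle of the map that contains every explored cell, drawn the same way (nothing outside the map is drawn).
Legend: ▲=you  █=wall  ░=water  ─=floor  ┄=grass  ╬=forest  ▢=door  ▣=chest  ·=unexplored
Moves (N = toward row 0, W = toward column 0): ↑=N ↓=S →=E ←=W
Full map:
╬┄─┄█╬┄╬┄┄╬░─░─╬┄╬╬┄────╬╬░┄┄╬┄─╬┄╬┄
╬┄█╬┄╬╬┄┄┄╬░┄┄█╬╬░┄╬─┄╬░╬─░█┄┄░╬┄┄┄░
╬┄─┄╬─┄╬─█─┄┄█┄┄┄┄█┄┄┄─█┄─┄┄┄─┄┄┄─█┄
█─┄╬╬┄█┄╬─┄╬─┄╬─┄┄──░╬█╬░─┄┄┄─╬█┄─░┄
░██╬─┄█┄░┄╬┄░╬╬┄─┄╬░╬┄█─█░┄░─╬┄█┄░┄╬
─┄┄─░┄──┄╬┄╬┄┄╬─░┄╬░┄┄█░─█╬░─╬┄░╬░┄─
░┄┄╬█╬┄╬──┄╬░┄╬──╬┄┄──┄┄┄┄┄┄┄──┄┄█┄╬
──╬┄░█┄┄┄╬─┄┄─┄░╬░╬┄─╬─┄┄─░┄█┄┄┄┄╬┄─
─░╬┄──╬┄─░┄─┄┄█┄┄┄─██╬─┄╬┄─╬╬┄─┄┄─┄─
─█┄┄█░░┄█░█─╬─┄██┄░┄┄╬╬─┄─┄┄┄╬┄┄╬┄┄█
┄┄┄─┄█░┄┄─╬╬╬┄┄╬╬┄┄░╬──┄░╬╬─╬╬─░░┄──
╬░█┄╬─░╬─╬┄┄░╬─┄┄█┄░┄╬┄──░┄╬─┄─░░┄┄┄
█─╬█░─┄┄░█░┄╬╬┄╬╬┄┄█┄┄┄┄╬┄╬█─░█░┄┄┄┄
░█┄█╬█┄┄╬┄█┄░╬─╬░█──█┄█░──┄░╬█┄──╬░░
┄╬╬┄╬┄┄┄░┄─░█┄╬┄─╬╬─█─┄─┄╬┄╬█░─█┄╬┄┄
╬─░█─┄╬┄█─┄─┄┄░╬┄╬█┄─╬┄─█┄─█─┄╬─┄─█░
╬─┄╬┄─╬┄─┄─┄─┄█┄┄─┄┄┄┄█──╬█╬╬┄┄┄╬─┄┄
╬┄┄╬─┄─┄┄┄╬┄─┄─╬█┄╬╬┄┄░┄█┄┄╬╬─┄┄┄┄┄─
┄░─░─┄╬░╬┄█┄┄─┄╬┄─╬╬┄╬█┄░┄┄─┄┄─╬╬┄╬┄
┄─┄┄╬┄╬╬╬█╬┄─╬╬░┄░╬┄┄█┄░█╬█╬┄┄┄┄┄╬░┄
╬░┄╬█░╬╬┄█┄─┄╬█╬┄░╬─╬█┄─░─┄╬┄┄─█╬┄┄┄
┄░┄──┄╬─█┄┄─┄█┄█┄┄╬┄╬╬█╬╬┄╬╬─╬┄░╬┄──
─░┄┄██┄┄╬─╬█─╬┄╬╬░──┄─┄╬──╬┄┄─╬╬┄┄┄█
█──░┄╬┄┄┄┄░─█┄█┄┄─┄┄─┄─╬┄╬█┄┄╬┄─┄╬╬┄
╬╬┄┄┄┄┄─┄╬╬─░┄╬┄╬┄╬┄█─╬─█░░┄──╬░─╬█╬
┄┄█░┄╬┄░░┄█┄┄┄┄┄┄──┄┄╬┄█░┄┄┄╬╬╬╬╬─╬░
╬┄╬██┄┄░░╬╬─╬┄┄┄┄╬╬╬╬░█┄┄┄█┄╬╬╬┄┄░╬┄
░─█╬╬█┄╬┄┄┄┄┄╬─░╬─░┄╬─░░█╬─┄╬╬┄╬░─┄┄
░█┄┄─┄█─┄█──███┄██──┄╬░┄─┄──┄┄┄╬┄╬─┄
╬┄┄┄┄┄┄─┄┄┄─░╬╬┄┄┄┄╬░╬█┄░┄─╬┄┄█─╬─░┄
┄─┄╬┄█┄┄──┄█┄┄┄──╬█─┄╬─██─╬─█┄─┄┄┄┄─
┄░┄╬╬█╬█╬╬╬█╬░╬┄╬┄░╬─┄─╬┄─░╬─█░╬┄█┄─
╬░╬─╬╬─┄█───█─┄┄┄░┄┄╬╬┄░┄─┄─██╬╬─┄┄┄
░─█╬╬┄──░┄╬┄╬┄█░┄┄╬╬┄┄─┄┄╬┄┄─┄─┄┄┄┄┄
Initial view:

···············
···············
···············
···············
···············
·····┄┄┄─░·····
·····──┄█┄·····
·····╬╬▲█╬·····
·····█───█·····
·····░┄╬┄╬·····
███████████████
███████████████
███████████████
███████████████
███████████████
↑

···············
···············
···············
···············
···············
·····┄█──█·····
·····┄┄┄─░·····
·····──▲█┄·····
·····╬╬╬█╬·····
·····█───█·····
·····░┄╬┄╬·····
███████████████
███████████████
███████████████
███████████████

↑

···············
···············
···············
···············
···············
·····┄┄┄┄┄·····
·····┄█──█·····
·····┄┄▲─░·····
·····──┄█┄·····
·····╬╬╬█╬·····
·····█───█·····
·····░┄╬┄╬·····
███████████████
███████████████
███████████████

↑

···············
···············
···············
···············
···············
·····░╬╬─╬·····
·····┄┄┄┄┄·····
·····┄█▲─█·····
·····┄┄┄─░·····
·····──┄█┄·····
·····╬╬╬█╬·····
·····█───█·····
·····░┄╬┄╬·····
███████████████
███████████████

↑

···············
···············
···············
···············
···············
·····░┄█┄┄·····
·····░╬╬─╬·····
·····┄┄▲┄┄·····
·····┄█──█·····
·····┄┄┄─░·····
·····──┄█┄·····
·····╬╬╬█╬·····
·····█───█·····
·····░┄╬┄╬·····
███████████████

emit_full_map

░┄█┄┄
░╬╬─╬
┄┄▲┄┄
┄█──█
┄┄┄─░
──┄█┄
╬╬╬█╬
█───█
░┄╬┄╬

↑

···············
···············
···············
···············
···············
·····┄╬╬─░·····
·····░┄█┄┄·····
·····░╬▲─╬·····
·····┄┄┄┄┄·····
·····┄█──█·····
·····┄┄┄─░·····
·····──┄█┄·····
·····╬╬╬█╬·····
·····█───█·····
·····░┄╬┄╬·····

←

···············
···············
···············
···············
···············
·····─┄╬╬─░····
·····░░┄█┄┄····
·····░░▲╬─╬····
·····╬┄┄┄┄┄····
·····─┄█──█····
······┄┄┄─░····
······──┄█┄····
······╬╬╬█╬····
······█───█····
······░┄╬┄╬····

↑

···············
···············
···············
···············
···············
·····┄┄┄░─·····
·····─┄╬╬─░····
·····░░▲█┄┄····
·····░░╬╬─╬····
·····╬┄┄┄┄┄····
·····─┄█──█····
······┄┄┄─░····
······──┄█┄····
······╬╬╬█╬····
······█───█····

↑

···············
···············
···············
···············
···············
·····┄╬─╬█·····
·····┄┄┄░─·····
·····─┄▲╬─░····
·····░░┄█┄┄····
·····░░╬╬─╬····
·····╬┄┄┄┄┄····
·····─┄█──█····
······┄┄┄─░····
······──┄█┄····
······╬╬╬█╬····

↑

···············
···············
···············
···············
···············
·····─█┄┄─·····
·····┄╬─╬█·····
·····┄┄▲░─·····
·····─┄╬╬─░····
·····░░┄█┄┄····
·····░░╬╬─╬····
·····╬┄┄┄┄┄····
·····─┄█──█····
······┄┄┄─░····
······──┄█┄····

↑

···············
···············
···············
···············
···············
·····╬┄█┄─·····
·····─█┄┄─·····
·····┄╬▲╬█·····
·····┄┄┄░─·····
·····─┄╬╬─░····
·····░░┄█┄┄····
·····░░╬╬─╬····
·····╬┄┄┄┄┄····
·····─┄█──█····
······┄┄┄─░····

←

···············
···············
···············
···············
···············
·····╬╬┄█┄─····
·····╬─█┄┄─····
·····┄┄▲─╬█····
·····┄┄┄┄░─····
·····┄─┄╬╬─░···
······░░┄█┄┄···
······░░╬╬─╬···
······╬┄┄┄┄┄···
······─┄█──█···
·······┄┄┄─░···

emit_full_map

╬╬┄█┄─·
╬─█┄┄─·
┄┄▲─╬█·
┄┄┄┄░─·
┄─┄╬╬─░
·░░┄█┄┄
·░░╬╬─╬
·╬┄┄┄┄┄
·─┄█──█
··┄┄┄─░
··──┄█┄
··╬╬╬█╬
··█───█
··░┄╬┄╬

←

···············
···············
···············
···············
···············
·····░╬╬┄█┄─···
·····┄╬─█┄┄─···
·····█┄▲╬─╬█···
·····╬┄┄┄┄░─···
·····┄┄─┄╬╬─░··
·······░░┄█┄┄··
·······░░╬╬─╬··
·······╬┄┄┄┄┄··
·······─┄█──█··
········┄┄┄─░··

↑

···············
···············
···············
···············
···············
·····┄╬╬╬█·····
·····░╬╬┄█┄─···
·····┄╬▲█┄┄─···
·····█┄┄╬─╬█···
·····╬┄┄┄┄░─···
·····┄┄─┄╬╬─░··
·······░░┄█┄┄··
·······░░╬╬─╬··
·······╬┄┄┄┄┄··
·······─┄█──█··

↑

···············
···············
···············
···············
···············
·····┄╬░╬┄·····
·····┄╬╬╬█·····
·····░╬▲┄█┄─···
·····┄╬─█┄┄─···
·····█┄┄╬─╬█···
·····╬┄┄┄┄░─···
·····┄┄─┄╬╬─░··
·······░░┄█┄┄··
·······░░╬╬─╬··
·······╬┄┄┄┄┄··

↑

···············
···············
···············
···············
···············
·····┄─┄┄┄·····
·····┄╬░╬┄·····
·····┄╬▲╬█·····
·····░╬╬┄█┄─···
·····┄╬─█┄┄─···
·····█┄┄╬─╬█···
·····╬┄┄┄┄░─···
·····┄┄─┄╬╬─░··
·······░░┄█┄┄··
·······░░╬╬─╬··

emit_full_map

┄─┄┄┄···
┄╬░╬┄···
┄╬▲╬█···
░╬╬┄█┄─·
┄╬─█┄┄─·
█┄┄╬─╬█·
╬┄┄┄┄░─·
┄┄─┄╬╬─░
··░░┄█┄┄
··░░╬╬─╬
··╬┄┄┄┄┄
··─┄█──█
···┄┄┄─░
···──┄█┄
···╬╬╬█╬
···█───█
···░┄╬┄╬
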